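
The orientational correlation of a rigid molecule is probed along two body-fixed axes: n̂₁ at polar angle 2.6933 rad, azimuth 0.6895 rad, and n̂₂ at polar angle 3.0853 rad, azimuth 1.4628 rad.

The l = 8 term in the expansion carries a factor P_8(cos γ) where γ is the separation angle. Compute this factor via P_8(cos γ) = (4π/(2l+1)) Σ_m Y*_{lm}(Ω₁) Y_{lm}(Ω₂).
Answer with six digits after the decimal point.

-0.383387

Addition theorem: P_8(cos γ) = (4π/17) Σ_m Y*_{lm}(Ω₁) Y_{lm}(Ω₂), m = −8…8:
  m=-8: Y*=(0.000462, -0.000446)  Y=(0.000000, 0.000000)  product (0.000000, 0.000000)
  m=-7: Y*=(-0.000608, 0.005304)  Y=(0.000000, -0.000000)  product (0.000000, 0.000000)
  m=-6: Y*=(-0.015185, -0.023412)  Y=(-0.000000, -0.000000)  product (-0.000000, 0.000000)
  m=-5: Y*=(0.098145, 0.030996)  Y=(-0.000003, 0.000005)  product (-0.000000, 0.000000)
  m=-4: Y*=(-0.251939, 0.101679)  Y=(0.000122, 0.000056)  product (-0.000036, -0.000002)
  m=-3: Y*=(0.232784, -0.428443)  Y=(0.000783, -0.002332)  product (-0.000817, -0.000878)
  m=-2: Y*=(0.093351, 0.480736)  Y=(-0.031361, -0.006881)  product (0.000380, -0.015719)
  m=-1: Y*=(-0.010295, -0.008488)  Y=(-0.029103, 0.268435)  product (0.002578, -0.002516)
  m=+0: Y*=(-0.476328, -0.000000)  Y=(1.097695, 0.000000)  product (-0.522863, -0.000000)
  m=+1: Y*=(0.010295, -0.008488)  Y=(0.029103, 0.268435)  product (0.002578, 0.002516)
  m=+2: Y*=(0.093351, -0.480736)  Y=(-0.031361, 0.006881)  product (0.000380, 0.015719)
  m=+3: Y*=(-0.232784, -0.428443)  Y=(-0.000783, -0.002332)  product (-0.000817, 0.000878)
  m=+4: Y*=(-0.251939, -0.101679)  Y=(0.000122, -0.000056)  product (-0.000036, 0.000002)
  m=+5: Y*=(-0.098145, 0.030996)  Y=(0.000003, 0.000005)  product (-0.000000, -0.000000)
  m=+6: Y*=(-0.015185, 0.023412)  Y=(-0.000000, 0.000000)  product (-0.000000, -0.000000)
  m=+7: Y*=(0.000608, 0.005304)  Y=(-0.000000, -0.000000)  product (0.000000, -0.000000)
  m=+8: Y*=(0.000462, 0.000446)  Y=(0.000000, -0.000000)  product (0.000000, -0.000000)
Total Σ_m = (-0.518653, -0.000000). Multiply by 0.739198: (-0.383387, -0.000000). P_8(cos γ) = -0.383387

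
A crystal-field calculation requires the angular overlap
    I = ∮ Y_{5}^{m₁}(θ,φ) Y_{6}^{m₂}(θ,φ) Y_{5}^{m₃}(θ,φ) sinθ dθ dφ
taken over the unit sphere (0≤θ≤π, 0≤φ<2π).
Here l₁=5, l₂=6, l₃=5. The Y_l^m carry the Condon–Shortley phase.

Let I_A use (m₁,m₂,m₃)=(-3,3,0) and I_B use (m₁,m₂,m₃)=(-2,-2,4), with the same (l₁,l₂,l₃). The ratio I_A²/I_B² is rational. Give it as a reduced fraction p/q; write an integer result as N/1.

Same 5,6,5: normalisation and zero-m 3j drop out of the ratio.
A: Δ: 6! 4! 6! / 17! → 1/28588560; sum: t=4:+1/138240 t=5:−1/34560 t=6:+1/103680 = -1/82944; 3j²(5 6 5; -3 3 0) = Δ·Π!·Σ² = 125/9724  (sign +1)
B: Δ: 6! 4! 6! / 17! → 1/28588560; sum: t=3:−1/103680 t=4:+1/207360 = -1/207360; 3j²(5 6 5; -2 -2 4) = Δ·Π!·Σ² = 21/2431  (sign +1)
I_A²/I_B² = (125/9724)/(21/2431) = 125/84

125/84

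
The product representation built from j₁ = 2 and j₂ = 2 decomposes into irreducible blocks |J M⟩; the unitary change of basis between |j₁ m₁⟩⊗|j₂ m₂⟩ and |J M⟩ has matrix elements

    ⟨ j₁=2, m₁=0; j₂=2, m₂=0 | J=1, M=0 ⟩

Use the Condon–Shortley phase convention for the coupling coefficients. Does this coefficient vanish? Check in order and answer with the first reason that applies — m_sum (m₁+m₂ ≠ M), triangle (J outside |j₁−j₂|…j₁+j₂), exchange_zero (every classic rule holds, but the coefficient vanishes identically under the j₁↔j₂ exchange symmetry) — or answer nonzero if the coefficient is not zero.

exchange_zero

m-sum: m₁+m₂ = 0+0 = 0, M = 0  ✓
triangle: |j₁−j₂| = 0 ≤ J = 1 ≤ j₁+j₂ = 4  ✓
exchange: j₁=j₂ and m₁=m₂, and (−1)^(j₁+j₂−J) = (−1)^3 = −1 forces ⟨j₁m₁;j₂m₂|JM⟩ = −⟨j₂m₂;j₁m₁|JM⟩ = −⟨j₁m₁;j₂m₂|JM⟩ ⇒ the coefficient vanishes identically
Racah sum check: Σ_k collapses to 0 ⇒ CG = 0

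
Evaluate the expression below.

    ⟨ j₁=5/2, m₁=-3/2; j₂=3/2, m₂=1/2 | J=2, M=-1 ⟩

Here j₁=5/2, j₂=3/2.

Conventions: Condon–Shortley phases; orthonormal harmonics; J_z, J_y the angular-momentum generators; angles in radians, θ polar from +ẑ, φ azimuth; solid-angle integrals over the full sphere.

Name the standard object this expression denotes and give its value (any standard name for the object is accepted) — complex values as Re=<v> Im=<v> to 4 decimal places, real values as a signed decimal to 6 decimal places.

Clebsch–Gordan coefficient, +√(1/42) ≈ +0.154303

This is a Clebsch–Gordan (vector-coupling) coefficient.
triangle: 2!×3!×1!/7! = 12/5040
(j±m)!: 1!×4!×2!×1!×1!×3! = 288
prefactor² = (2J+1)×Δ×N² = 24/7
  k=1: −1/(1!×1!×3!×1!×0!×0!) = -1/6
  k=2: +1/(2!×0!×2!×0!×1!×1!) = 1/4
Σ = 1/12  ⇒  CG² = 24/7×(1/12)² = 1/42
CG = +√(1/42) = +0.154303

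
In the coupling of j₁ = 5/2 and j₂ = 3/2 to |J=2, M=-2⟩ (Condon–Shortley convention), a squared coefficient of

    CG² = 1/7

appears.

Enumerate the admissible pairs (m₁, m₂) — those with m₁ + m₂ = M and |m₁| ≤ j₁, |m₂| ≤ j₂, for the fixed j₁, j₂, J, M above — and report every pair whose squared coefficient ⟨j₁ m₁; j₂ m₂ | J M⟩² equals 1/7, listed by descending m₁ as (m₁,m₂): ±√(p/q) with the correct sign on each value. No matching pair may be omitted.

(-1/2,-3/2): +√(1/7)

Admissible pairs with m₁+m₂ = M = -2: (-5/2,1/2), (-3/2,-1/2), (-1/2,-3/2)
  (m₁,m₂)=(-1/2,-3/2): CG² = 1/7, CG = +√(1/7)   ← matches the target
  (m₁,m₂)=(-3/2,-1/2): CG² = 8/21, CG = −√(8/21)
  (m₁,m₂)=(-5/2,1/2): CG² = 10/21, CG = +√(10/21)
Pairs with CG² = 1/7: (-1/2,-3/2): +√(1/7)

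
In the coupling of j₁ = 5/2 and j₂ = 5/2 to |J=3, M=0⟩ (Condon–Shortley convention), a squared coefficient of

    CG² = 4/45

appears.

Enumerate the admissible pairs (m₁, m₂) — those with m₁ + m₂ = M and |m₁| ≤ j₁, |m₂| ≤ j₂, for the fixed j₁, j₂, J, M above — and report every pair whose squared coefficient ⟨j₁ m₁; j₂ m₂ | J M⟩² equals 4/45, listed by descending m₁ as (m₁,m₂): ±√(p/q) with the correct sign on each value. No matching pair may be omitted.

Admissible pairs with m₁+m₂ = M = 0: (-5/2,5/2), (-3/2,3/2), (-1/2,1/2), (1/2,-1/2), (3/2,-3/2), (5/2,-5/2)
  (m₁,m₂)=(5/2,-5/2): CG² = 5/36, CG = +√(5/36)
  (m₁,m₂)=(3/2,-3/2): CG² = 49/180, CG = +√(49/180)
  (m₁,m₂)=(1/2,-1/2): CG² = 4/45, CG = −√(4/45)   ← matches the target
  (m₁,m₂)=(-1/2,1/2): CG² = 4/45, CG = −√(4/45)   ← matches the target
  (m₁,m₂)=(-3/2,3/2): CG² = 49/180, CG = +√(49/180)
  (m₁,m₂)=(-5/2,5/2): CG² = 5/36, CG = +√(5/36)
Pairs with CG² = 4/45: (1/2,-1/2): −√(4/45); (-1/2,1/2): −√(4/45)

(1/2,-1/2): −√(4/45); (-1/2,1/2): −√(4/45)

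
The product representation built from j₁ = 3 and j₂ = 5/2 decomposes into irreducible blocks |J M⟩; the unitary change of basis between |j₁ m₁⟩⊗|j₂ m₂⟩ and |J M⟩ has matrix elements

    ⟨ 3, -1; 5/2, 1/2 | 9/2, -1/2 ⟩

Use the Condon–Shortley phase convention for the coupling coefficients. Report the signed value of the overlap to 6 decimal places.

-0.480500

triangle: 1!×5!×4!/11! = 2880/39916800
(j±m)!: 2!×4!×3!×2!×4!×5! = 1658880
prefactor² = (2J+1)×Δ×N² = 92160/77
  k=0: +1/(0!×1!×4!×3!×1!×1!) = 1/144
  k=1: −1/(1!×0!×3!×2!×2!×2!) = -1/48
Σ = -1/72  ⇒  CG² = 92160/77×(-1/72)² = 160/693
CG = −√(160/693) = -0.480500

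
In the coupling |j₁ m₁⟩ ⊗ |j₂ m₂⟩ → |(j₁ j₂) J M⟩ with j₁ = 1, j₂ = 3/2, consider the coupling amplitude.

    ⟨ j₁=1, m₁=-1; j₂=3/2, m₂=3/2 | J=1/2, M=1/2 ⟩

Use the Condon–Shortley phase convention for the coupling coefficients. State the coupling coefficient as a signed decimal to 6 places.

+0.707107  (= +√(1/2))

√[2·2!0!1!/4! · 0!2!3!0!1!0!] = √(2)
  +(−1)^2/∏(2,0,0,1,0,0)! = 1/2  (running 1/2)
⟨..|..⟩ = √(2)·(1/2) = +0.707107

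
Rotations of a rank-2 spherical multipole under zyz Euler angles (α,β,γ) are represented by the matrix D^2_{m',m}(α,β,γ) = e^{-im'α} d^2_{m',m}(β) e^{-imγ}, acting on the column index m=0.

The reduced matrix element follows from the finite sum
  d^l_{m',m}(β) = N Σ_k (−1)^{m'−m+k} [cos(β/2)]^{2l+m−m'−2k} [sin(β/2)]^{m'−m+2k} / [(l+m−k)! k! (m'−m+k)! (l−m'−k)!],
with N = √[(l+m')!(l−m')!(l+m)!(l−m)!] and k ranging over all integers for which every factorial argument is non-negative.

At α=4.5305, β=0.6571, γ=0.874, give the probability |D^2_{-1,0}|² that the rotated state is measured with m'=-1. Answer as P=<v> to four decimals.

Split into d^2_{-1,0}(β=0.6571) × two z-phases.
With c≡cos(β/2)=0.946511 and s≡sin(β/2)=0.322671, N=[1·6·2·2]^{1/2}=4.898979
k∈{1,2} keeps every argument non-negative
  k=1: (−1)^0·4.8990/(2)·0.9465^3·0.3227^1 = +0.670213
  k=2: (−1)^1·4.8990/(2)·0.9465^1·0.3227^3 = -0.077890
d^2_{-1,0}(0.6571) = +0.670213 -0.077890 = +0.592323
|D^2_{-1,0}|² = |d^2_{-1,0}(β)|² = (+0.592323)² = 0.350847 (the z-rotation phases have unit modulus)

P=0.3508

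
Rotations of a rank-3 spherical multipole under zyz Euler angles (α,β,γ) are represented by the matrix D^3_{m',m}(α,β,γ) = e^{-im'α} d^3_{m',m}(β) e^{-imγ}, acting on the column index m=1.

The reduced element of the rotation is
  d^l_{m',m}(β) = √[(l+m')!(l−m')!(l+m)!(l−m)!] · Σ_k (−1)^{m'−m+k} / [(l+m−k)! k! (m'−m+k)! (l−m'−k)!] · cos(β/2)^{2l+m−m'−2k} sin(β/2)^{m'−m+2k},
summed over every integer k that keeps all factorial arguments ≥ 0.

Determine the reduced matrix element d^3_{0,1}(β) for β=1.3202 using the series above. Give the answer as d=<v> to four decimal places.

d=-0.2905

d^3_{0,1}(β=1.3202) via the finite sum:
Half-angle: c=0.789931, s=0.613196. N=√(6·6·24·2)=41.569219
The bounds max(0,m−m')=1 and min(l+m,l−m')=3 give 3 terms
  k=1: (−1)^0·41.5692/(12)·0.7899^5·0.6132^1 = +0.653334
  k=2: (−1)^1·41.5692/(4)·0.7899^3·0.6132^3 = -1.181073
  k=3: (−1)^2·41.5692/(12)·0.7899^1·0.6132^5 = +0.237233
d^3_{0,1}(1.3202) = +0.653334 -1.181073 +0.237233 = -0.290506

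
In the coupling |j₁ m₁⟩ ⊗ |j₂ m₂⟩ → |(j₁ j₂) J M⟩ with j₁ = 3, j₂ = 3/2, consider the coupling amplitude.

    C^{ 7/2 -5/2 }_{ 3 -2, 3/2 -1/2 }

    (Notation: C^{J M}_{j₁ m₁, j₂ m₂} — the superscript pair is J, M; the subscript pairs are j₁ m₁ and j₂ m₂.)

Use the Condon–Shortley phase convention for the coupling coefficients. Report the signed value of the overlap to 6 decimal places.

√[8·1!5!2!/9! · 1!5!1!2!1!6!] = √(6400/7)
  +(−1)^0/∏(0,1,5,1,0,1)! = 1/120  (running 1/120)
  +(−1)^1/∏(1,0,4,0,1,2)! = -1/48  (running -1/80)
⟨..|..⟩ = √(6400/7)·(-1/80) = -0.377964

-0.377964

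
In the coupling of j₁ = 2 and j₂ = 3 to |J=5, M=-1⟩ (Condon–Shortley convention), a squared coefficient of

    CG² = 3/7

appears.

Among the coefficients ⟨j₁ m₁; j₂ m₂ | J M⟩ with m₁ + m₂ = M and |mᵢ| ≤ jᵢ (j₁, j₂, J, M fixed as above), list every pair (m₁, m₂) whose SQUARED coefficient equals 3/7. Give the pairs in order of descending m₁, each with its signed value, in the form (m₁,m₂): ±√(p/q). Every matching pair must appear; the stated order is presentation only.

Admissible pairs with m₁+m₂ = M = -1: (-2,1), (-1,0), (0,-1), (1,-2), (2,-3)
  (m₁,m₂)=(2,-3): CG² = 1/210, CG = +√(1/210)
  (m₁,m₂)=(1,-2): CG² = 4/35, CG = +√(4/35)
  (m₁,m₂)=(0,-1): CG² = 3/7, CG = +√(3/7)   ← matches the target
  (m₁,m₂)=(-1,0): CG² = 8/21, CG = +√(8/21)
  (m₁,m₂)=(-2,1): CG² = 1/14, CG = +√(1/14)
Pairs with CG² = 3/7: (0,-1): +√(3/7)

(0,-1): +√(3/7)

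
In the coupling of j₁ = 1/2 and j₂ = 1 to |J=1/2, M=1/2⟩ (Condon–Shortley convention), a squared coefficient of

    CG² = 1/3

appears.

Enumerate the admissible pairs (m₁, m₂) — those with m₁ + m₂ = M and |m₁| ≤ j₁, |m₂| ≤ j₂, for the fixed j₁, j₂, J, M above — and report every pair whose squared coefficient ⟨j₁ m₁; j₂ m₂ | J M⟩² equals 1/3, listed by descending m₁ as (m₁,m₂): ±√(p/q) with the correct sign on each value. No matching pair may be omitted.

Admissible pairs with m₁+m₂ = M = 1/2: (-1/2,1), (1/2,0)
  (m₁,m₂)=(1/2,0): CG² = 1/3, CG = +√(1/3)   ← matches the target
  (m₁,m₂)=(-1/2,1): CG² = 2/3, CG = −√(2/3)
Pairs with CG² = 1/3: (1/2,0): +√(1/3)

(1/2,0): +√(1/3)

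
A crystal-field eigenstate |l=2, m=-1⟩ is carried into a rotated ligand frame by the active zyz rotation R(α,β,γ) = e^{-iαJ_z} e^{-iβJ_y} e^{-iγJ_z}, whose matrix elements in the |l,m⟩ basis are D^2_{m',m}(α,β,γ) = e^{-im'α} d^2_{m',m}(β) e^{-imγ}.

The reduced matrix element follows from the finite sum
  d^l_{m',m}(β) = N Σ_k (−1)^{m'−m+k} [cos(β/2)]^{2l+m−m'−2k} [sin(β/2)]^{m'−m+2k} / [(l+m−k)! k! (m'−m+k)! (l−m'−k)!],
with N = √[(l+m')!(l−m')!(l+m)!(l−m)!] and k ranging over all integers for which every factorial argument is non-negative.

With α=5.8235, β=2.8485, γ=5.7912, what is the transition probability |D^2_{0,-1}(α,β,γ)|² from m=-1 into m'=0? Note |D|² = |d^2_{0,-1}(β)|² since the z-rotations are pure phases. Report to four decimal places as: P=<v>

Split into d^2_{0,-1}(β=2.8485) × two z-phases.
c=cos(2.848500/2)=0.146022, s=sin(2.848500/2)=0.989281; N=√[2·2·1·6]=4.898979
k∈{0,1} keeps every argument non-negative
  k=0: (−1)^1·4.8990/(2)·0.1460^3·0.9893^1 = -0.007545
  k=1: (−1)^2·4.8990/(2)·0.1460^1·0.9893^3 = +0.346301
d^2_{0,-1}(2.8485) = -0.007545 +0.346301 = +0.338757
|D^2_{0,-1}|² = |d^2_{0,-1}(β)|² = (+0.338757)² = 0.114756 (the z-rotation phases have unit modulus)

P=0.1148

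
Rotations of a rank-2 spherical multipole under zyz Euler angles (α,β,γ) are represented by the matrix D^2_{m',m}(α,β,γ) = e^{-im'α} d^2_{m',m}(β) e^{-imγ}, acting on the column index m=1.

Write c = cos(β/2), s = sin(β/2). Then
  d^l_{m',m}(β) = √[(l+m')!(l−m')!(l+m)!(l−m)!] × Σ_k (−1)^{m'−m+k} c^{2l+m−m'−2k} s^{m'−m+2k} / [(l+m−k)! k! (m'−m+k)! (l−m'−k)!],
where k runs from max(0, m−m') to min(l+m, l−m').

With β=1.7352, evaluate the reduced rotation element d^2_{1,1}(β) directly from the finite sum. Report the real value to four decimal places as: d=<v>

d=-0.5550

d^2_{1,1}(β=1.7352) via the finite sum:
c=cos(1.735200/2)=0.646659, s=sin(1.735200/2)=0.762779; N=√[6·1·6·1]=6.000000
k: max(0,(1)−(1))=0 … min(2+(1),2−(1))=1
  k=0: (−1)^0·6.0000/(6)·0.6467^4·0.7628^0 = +0.174864
  k=1: (−1)^1·6.0000/(2)·0.6467^2·0.7628^2 = -0.729911
d^2_{1,1}(1.7352) = +0.174864 -0.729911 = -0.555046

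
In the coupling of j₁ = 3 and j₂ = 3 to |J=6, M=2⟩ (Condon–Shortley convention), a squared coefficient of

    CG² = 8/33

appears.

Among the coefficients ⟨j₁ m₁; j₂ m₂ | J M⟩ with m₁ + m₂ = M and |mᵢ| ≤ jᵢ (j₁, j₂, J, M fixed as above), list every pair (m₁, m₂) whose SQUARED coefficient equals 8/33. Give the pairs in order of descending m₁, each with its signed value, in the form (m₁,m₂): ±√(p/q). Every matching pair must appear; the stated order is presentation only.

Admissible pairs with m₁+m₂ = M = 2: (-1,3), (0,2), (1,1), (2,0), (3,-1)
  (m₁,m₂)=(3,-1): CG² = 1/33, CG = +√(1/33)
  (m₁,m₂)=(2,0): CG² = 8/33, CG = +√(8/33)   ← matches the target
  (m₁,m₂)=(1,1): CG² = 5/11, CG = +√(5/11)
  (m₁,m₂)=(0,2): CG² = 8/33, CG = +√(8/33)   ← matches the target
  (m₁,m₂)=(-1,3): CG² = 1/33, CG = +√(1/33)
Pairs with CG² = 8/33: (2,0): +√(8/33); (0,2): +√(8/33)

(2,0): +√(8/33); (0,2): +√(8/33)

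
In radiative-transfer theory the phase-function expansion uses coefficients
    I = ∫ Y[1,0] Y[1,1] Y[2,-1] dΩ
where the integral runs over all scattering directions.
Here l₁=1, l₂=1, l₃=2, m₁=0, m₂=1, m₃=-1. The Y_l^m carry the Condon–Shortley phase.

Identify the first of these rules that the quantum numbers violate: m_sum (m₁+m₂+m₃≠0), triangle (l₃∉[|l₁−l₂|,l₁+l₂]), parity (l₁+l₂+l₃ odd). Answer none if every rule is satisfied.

none

azimuthal sum: 0 + 1 − 1 = 0  ✓
0 ≤ 2 ≤ 2 (triangle on l)  ✓
L = 1 + 1 + 2 = 4 (even)  ✓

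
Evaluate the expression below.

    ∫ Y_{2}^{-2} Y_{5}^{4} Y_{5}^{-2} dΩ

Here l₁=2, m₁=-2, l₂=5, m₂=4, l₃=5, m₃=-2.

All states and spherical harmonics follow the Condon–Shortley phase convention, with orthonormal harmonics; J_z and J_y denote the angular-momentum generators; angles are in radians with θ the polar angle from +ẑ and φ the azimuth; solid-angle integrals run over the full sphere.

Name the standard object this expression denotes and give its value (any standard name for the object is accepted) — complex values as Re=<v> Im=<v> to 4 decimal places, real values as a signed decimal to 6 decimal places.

Gaunt coefficient, -0.137240

This is a Gaunt coefficient — the integral of a triple product of spherical harmonics over the sphere.
m-sum 0 ✓  L=12 even ✓  3≤5≤7 ✓
Π(2lᵢ+1) = 5×11×11 = 605
triangle coeff Δ(2,5,5) = 1/38610
Σ_t [0,2]: t=0:+1/2880 t=1:−1/576 t=2:+1/2880 = -1/960
(3j)²=10/429 [(2 5 5; 0 0 0)], sign=+1
Σ_t [2,2]: t=2:+1/20160 = 1/20160
(3j)²=12/715 [(2 5 5; -2 4 -2)], sign=-1
⇒ 4πI² = 40/169
I = (-1)√(40/169/(4π)) = -0.13724032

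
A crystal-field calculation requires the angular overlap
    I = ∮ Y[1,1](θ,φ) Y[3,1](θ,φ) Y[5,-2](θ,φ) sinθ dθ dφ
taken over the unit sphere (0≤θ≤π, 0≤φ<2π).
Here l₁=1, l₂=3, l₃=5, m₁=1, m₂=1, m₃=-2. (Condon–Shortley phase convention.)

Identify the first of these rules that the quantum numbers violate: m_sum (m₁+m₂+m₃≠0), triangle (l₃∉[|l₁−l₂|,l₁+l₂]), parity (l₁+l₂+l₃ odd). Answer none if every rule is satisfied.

triangle

azimuthal sum: 1 + 1 − 2 = 0  ✓
l₃ must lie in [2,4]; have l₃=5  ✗
L = 1 + 3 + 5 = 9 (odd)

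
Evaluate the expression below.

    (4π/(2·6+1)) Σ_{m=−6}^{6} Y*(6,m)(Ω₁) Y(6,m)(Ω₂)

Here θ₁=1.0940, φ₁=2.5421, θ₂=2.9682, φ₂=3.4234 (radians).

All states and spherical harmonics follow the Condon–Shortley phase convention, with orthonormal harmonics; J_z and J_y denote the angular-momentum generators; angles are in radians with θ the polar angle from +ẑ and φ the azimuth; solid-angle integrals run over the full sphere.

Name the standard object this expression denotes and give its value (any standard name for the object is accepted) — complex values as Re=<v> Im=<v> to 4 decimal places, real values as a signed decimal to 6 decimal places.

Legendre polynomial (addition theorem), +0.230010

This sum is the spherical-harmonic addition theorem: it equals the Legendre polynomial P_l(cos γ) of the angle γ between the two directions.
Addition theorem: P_6(cos γ) = (4π/13) Σ_m Y*_{lm}(Ω₁) Y_{lm}(Ω₂), m = −6…6:
  m=-6: Y*=(-0.213405, 0.104502)  Y=(-0.000002, -0.000013)  product (0.000002, 0.000003)
  m=-5: Y*=(0.420776, 0.061070)  Y=(0.000041, -0.000249)  product (0.000032, -0.000102)
  m=-4: Y*=(-0.215474, -0.198183)  Y=(0.001312, -0.002762)  product (-0.000830, 0.000335)
  m=-3: Y*=(-0.032331, -0.139537)  Y=(0.016771, -0.018916)  product (-0.003182, -0.001729)
  m=-2: Y*=(-0.123972, 0.317918)  Y=(0.119649, -0.075618)  product (0.009207, 0.047413)
  m=-1: Y*=(-0.020149, 0.013770)  Y=(0.467897, -0.135462)  product (-0.007562, 0.009172)
  m=+0: Y*=(0.336901, -0.000000)  Y=(0.720130, 0.000000)  product (0.242613, 0.000000)
  m=+1: Y*=(0.020149, 0.013770)  Y=(-0.467897, -0.135462)  product (-0.007562, -0.009172)
  m=+2: Y*=(-0.123972, -0.317918)  Y=(0.119649, 0.075618)  product (0.009207, -0.047413)
  m=+3: Y*=(0.032331, -0.139537)  Y=(-0.016771, -0.018916)  product (-0.003182, 0.001729)
  m=+4: Y*=(-0.215474, 0.198183)  Y=(0.001312, 0.002762)  product (-0.000830, -0.000335)
  m=+5: Y*=(-0.420776, 0.061070)  Y=(-0.000041, -0.000249)  product (0.000032, 0.000102)
  m=+6: Y*=(-0.213405, -0.104502)  Y=(-0.000002, 0.000013)  product (0.000002, -0.000003)
Σ over m = (0.237947, -0.000000); ×(4π/13) → (0.230010, -0.000000). Real part: 0.230010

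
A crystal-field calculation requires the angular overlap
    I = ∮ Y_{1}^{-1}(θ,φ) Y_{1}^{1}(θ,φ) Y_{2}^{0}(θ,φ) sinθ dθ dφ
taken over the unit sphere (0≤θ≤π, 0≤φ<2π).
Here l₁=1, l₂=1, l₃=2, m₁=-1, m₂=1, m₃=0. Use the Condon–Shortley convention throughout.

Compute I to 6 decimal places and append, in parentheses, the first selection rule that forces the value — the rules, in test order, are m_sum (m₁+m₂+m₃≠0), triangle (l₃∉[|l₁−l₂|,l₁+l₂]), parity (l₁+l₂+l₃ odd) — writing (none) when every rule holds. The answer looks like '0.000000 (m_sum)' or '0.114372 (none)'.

0.126157 (none)

Rules hold: Σm=0, L=4 even, 0≤2≤2.
N = 3·3·5 = 45
Δ = 0!·2!·2!/5! = 1/30
Racah Σ t=0..0: t=0:+1/1 = 1/1
⇒ 3j(1 1 2; 0 0 0)² = 2/15, sgn +1
Racah Σ t=0..0: t=0:+1/4 = 1/4
⇒ 3j(1 1 2; -1 1 0)² = 1/30, sgn +1
4πI² = N·(3j₀)²·(3jₘ)² = 1/5
I = +1·√(0.2/4π) = 0.12615663
No selection rule forces the value: the integral is nonzero (none).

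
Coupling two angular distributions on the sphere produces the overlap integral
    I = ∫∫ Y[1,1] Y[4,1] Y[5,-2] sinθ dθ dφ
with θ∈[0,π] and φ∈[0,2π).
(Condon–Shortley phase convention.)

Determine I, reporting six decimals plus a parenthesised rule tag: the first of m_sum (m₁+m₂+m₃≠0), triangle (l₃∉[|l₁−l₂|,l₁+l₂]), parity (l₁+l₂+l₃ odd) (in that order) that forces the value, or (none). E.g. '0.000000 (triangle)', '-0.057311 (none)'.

Rules hold: Σm=0, L=10 even, 3≤5≤5.
N = 3·9·11 = 297
Δ = 0!·2!·8!/11! = 1/495
Racah Σ t=0..0: t=0:+1/576 = 1/576
⇒ 3j(1 4 5; 0 0 0)² = 5/99, sgn -1
Racah Σ t=0..0: t=0:+1/1440 = 1/1440
⇒ 3j(1 4 5; 1 1 -2)² = 7/165, sgn -1
4πI² = N·(3j₀)²·(3jₘ)² = 7/11
I = +1·√(0.636364/4π) = 0.22503380
No selection rule forces the value: the integral is nonzero (none).

0.225034 (none)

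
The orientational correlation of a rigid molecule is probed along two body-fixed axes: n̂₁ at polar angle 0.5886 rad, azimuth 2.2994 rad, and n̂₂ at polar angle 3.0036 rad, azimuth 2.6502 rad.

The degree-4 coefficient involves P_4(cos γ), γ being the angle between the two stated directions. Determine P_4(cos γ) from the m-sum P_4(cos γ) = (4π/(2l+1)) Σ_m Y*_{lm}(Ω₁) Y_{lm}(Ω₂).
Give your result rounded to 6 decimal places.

Summing Y*_{l m}(θ₁,φ₁)·Y_{l m}(θ₂,φ₂) over m ∈ [−4, 4]; prefactor 4π/(2·4+1) = 1.396263:
  m=-4: (-0.040967+0.009470i) × (-0.000061+0.000146i) = +0.000001-0.000007i  (running Σ = +0.000001-0.000007i)
  m=-3: (+0.145514+0.102793i) × (+0.000311+0.003212i) = -0.000285+0.000499i  (running Σ = -0.000284+0.000493i)
  m=-2: (-0.044907-0.393644i) × (+0.020602+0.030902i) = +0.011239-0.009497i  (running Σ = +0.010955-0.009005i)
  m=-1: (-0.267970+0.300278i) × (+0.219794+0.117629i) = -0.094219+0.034478i  (running Σ = -0.083264+0.025474i)
  m=0: (-0.106236-0.000000i) × (+0.767545+0.000000i) = -0.081541-0.000000i  (running Σ = -0.164805+0.025474i)
  m=1: (+0.267970+0.300278i) × (-0.219794+0.117629i) = -0.094219-0.034478i  (running Σ = -0.259024-0.009005i)
  m=2: (-0.044907+0.393644i) × (+0.020602-0.030902i) = +0.011239+0.009497i  (running Σ = -0.247785+0.000493i)
  m=3: (-0.145514+0.102793i) × (-0.000311+0.003212i) = -0.000285-0.000499i  (running Σ = -0.248070-0.000007i)
  m=4: (-0.040967-0.009470i) × (-0.000061-0.000146i) = +0.000001+0.000007i  (running Σ = -0.248069-0.000000i)
Σ over m = -0.248069-0.000000i; ×(4π/9) → -0.346369-0.000000i. Real part: -0.346369

-0.346369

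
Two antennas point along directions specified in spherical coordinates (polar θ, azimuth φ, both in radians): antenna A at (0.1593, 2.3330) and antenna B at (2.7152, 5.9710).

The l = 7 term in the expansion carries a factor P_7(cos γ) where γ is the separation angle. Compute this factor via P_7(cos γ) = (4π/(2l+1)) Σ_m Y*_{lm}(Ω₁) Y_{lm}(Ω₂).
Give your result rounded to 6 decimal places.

-0.100696

Expand P_7 via completeness: Σ_{m} conj(Y_{7,m}) at Ω₁ times Y_{7,m} at Ω₂ —
  [-7]  conj(Y_{7,-7})(Ω₁) = -0.00000 - 0.00000j ; Y_{7,-7}(Ω₂) = -0.00060 + 0.00085j ; Δ = 0.00000 - 0.00000j
  [-6]  conj(Y_{7,-6})(Ω₁) = 0.00000 + 0.00003j ; Y_{7,-6}(Ω₂) = 0.00254 - 0.00814j ; Δ = 0.00000 + 0.00000j
  [-5]  conj(Y_{7,-5})(Ω₁) = 0.00027 - 0.00034j ; Y_{7,-5}(Ω₂) = 0.00043 + 0.04341j ; Δ = 0.00001 + 0.00001j
  [-4]  conj(Y_{7,-4})(Ω₁) = -0.00442 + 0.00041j ; Y_{7,-4}(Ω₂) = -0.04812 - 0.14421j ; Δ = 0.00027 + 0.00062j
  [-3]  conj(Y_{7,-3})(Ω₁) = 0.02484 + 0.02160j ; Y_{7,-3}(Ω₂) = 0.21591 + 0.29350j ; Δ = -0.00098 + 0.01196j
  [-2]  conj(Y_{7,-2})(Ω₁) = -0.00787 - 0.16953j ; Y_{7,-2}(Ω₂) = -0.43648 - 0.31450j ; Δ = -0.04988 + 0.07647j
  [-1]  conj(Y_{7,-1})(Ω₁) = -0.37518 + 0.39300j ; Y_{7,-1}(Ω₂) = 0.27983 + 0.09031j ; Δ = -0.14048 + 0.07609j
  [+0]  conj(Y_{7,0})(Ω₁) = 0.73718 + 0.00000j ; Y_{7,0}(Ω₂) = 0.35529 + 0.00000j ; Δ = 0.26191 + 0.00000j
  [+1]  conj(Y_{7,1})(Ω₁) = 0.37518 + 0.39300j ; Y_{7,1}(Ω₂) = -0.27983 + 0.09031j ; Δ = -0.14048 - 0.07609j
  [+2]  conj(Y_{7,2})(Ω₁) = -0.00787 + 0.16953j ; Y_{7,2}(Ω₂) = -0.43648 + 0.31450j ; Δ = -0.04988 - 0.07647j
  [+3]  conj(Y_{7,3})(Ω₁) = -0.02484 + 0.02160j ; Y_{7,3}(Ω₂) = -0.21591 + 0.29350j ; Δ = -0.00098 - 0.01196j
  [+4]  conj(Y_{7,4})(Ω₁) = -0.00442 - 0.00041j ; Y_{7,4}(Ω₂) = -0.04812 + 0.14421j ; Δ = 0.00027 - 0.00062j
  [+5]  conj(Y_{7,5})(Ω₁) = -0.00027 - 0.00034j ; Y_{7,5}(Ω₂) = -0.00043 + 0.04341j ; Δ = 0.00001 - 0.00001j
  [+6]  conj(Y_{7,6})(Ω₁) = 0.00000 - 0.00003j ; Y_{7,6}(Ω₂) = 0.00254 + 0.00814j ; Δ = 0.00000 - 0.00000j
  [+7]  conj(Y_{7,7})(Ω₁) = 0.00000 - 0.00000j ; Y_{7,7}(Ω₂) = 0.00060 + 0.00085j ; Δ = 0.00000 + 0.00000j
Accumulated sum -0.12020 + 0.00000j; after 4π/(2l+1) scaling, -0.10070 + 0.00000j ⇒ P_7 = -0.100696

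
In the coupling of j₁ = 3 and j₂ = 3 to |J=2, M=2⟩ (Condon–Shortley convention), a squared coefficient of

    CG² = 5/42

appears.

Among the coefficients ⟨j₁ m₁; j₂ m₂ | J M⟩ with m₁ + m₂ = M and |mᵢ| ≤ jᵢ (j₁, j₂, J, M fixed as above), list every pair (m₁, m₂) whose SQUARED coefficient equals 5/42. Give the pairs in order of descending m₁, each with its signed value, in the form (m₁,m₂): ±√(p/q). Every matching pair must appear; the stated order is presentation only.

(3,-1): +√(5/42); (-1,3): +√(5/42)

Admissible pairs with m₁+m₂ = M = 2: (-1,3), (0,2), (1,1), (2,0), (3,-1)
  (m₁,m₂)=(3,-1): CG² = 5/42, CG = +√(5/42)   ← matches the target
  (m₁,m₂)=(2,0): CG² = 5/21, CG = −√(5/21)
  (m₁,m₂)=(1,1): CG² = 2/7, CG = +√(2/7)
  (m₁,m₂)=(0,2): CG² = 5/21, CG = −√(5/21)
  (m₁,m₂)=(-1,3): CG² = 5/42, CG = +√(5/42)   ← matches the target
Pairs with CG² = 5/42: (3,-1): +√(5/42); (-1,3): +√(5/42)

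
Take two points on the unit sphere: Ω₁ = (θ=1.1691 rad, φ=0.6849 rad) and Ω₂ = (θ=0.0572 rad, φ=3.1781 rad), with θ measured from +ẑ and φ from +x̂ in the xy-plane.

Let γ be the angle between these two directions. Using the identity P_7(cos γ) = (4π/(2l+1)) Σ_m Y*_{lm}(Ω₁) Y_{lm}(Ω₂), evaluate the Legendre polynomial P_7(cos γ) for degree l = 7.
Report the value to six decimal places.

-0.135171

Addition theorem: P_7(cos γ) = (4π/15) Σ_m Y*_{lm}(Ω₁) Y_{lm}(Ω₂), m = −7…7:
  term(m=-7) = 0.00000 + 0.00000j   from Y*(Ω₁)=0.02289 - 0.27886j, Y(Ω₂)=-0.00000 + 0.00000j
  term(m=-6) = -0.00000 - 0.00000j   from Y*(Ω₁)=-0.25220 - 0.36629j, Y(Ω₂)=0.00000 - 0.00000j
  term(m=-5) = 0.00000 + 0.00000j   from Y*(Ω₁)=-0.22976 - 0.06679j, Y(Ω₂)=-0.00000 + 0.00000j
  term(m=-4) = 0.00001 - 0.00001j   from Y*(Ω₁)=0.19191 - 0.08159j, Y(Ω₂)=0.00008 - 0.00001j
  term(m=-3) = -0.00019 + 0.00049j   from Y*(Ω₁)=0.15039 - 0.28615j, Y(Ω₂)=-0.00163 + 0.00018j
  term(m=-2) = 0.00052 + 0.00184j   from Y*(Ω₁)=0.01579 + 0.07751j, Y(Ω₂)=0.02415 - 0.00177j
  term(m=-1) = -0.06000 - 0.04546j   from Y*(Ω₁)=0.25508 + 0.20835j, Y(Ω₂)=-0.22843 + 0.00834j
  term(m=+0) = -0.04202 + 0.00000j   from Y*(Ω₁)=-0.04028 + 0.00000j, Y(Ω₂)=1.04307 + 0.00000j
  term(m=+1) = -0.06000 + 0.04546j   from Y*(Ω₁)=-0.25508 + 0.20835j, Y(Ω₂)=0.22843 + 0.00834j
  term(m=+2) = 0.00052 - 0.00184j   from Y*(Ω₁)=0.01579 - 0.07751j, Y(Ω₂)=0.02415 + 0.00177j
  term(m=+3) = -0.00019 - 0.00049j   from Y*(Ω₁)=-0.15039 - 0.28615j, Y(Ω₂)=0.00163 + 0.00018j
  term(m=+4) = 0.00001 + 0.00001j   from Y*(Ω₁)=0.19191 + 0.08159j, Y(Ω₂)=0.00008 + 0.00001j
  term(m=+5) = 0.00000 - 0.00000j   from Y*(Ω₁)=0.22976 - 0.06679j, Y(Ω₂)=0.00000 + 0.00000j
  term(m=+6) = -0.00000 + 0.00000j   from Y*(Ω₁)=-0.25220 + 0.36629j, Y(Ω₂)=0.00000 + 0.00000j
  term(m=+7) = 0.00000 - 0.00000j   from Y*(Ω₁)=-0.02289 - 0.27886j, Y(Ω₂)=0.00000 + 0.00000j
Accumulated sum -0.16135 - 0.00000j; after 4π/(2l+1) scaling, -0.13517 - 0.00000j ⇒ P_7 = -0.135171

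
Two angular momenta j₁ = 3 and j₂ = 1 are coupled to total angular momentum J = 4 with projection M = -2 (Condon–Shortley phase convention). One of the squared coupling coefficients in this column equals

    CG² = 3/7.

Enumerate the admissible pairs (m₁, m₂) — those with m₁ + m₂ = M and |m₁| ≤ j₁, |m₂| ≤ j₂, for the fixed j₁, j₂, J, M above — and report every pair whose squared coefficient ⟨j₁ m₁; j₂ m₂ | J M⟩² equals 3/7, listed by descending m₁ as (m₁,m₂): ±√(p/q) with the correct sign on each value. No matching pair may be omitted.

(-2,0): +√(3/7)

Admissible pairs with m₁+m₂ = M = -2: (-3,1), (-2,0), (-1,-1)
  (m₁,m₂)=(-1,-1): CG² = 15/28, CG = +√(15/28)
  (m₁,m₂)=(-2,0): CG² = 3/7, CG = +√(3/7)   ← matches the target
  (m₁,m₂)=(-3,1): CG² = 1/28, CG = +√(1/28)
Pairs with CG² = 3/7: (-2,0): +√(3/7)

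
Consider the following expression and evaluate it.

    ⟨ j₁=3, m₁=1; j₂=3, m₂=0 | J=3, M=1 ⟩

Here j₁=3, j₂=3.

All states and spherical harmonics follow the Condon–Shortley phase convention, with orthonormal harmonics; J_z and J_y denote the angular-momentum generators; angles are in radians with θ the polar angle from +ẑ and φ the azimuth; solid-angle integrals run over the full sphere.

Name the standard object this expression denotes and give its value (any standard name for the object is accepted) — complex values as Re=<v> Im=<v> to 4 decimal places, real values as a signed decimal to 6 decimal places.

Clebsch–Gordan coefficient, −√(1/6) ≈ -0.408248

This is a Clebsch–Gordan (vector-coupling) coefficient.
triangle: 3!·3!·3!/10! = 216/3628800
(j±m)!: 4!·2!·3!·3!·4!·2! = 82944
prefactor² = (2J+1)·Δ·N² = 864/25
  k=0: +1/(0!·3!·2!·3!·1!·0!) = 1/72
  k=1: −1/(1!·2!·1!·2!·2!·1!) = -1/8
  k=2: +1/(2!·1!·0!·1!·3!·2!) = 1/24
Σ = -5/72  ⇒  CG² = 864/25·(-5/72)² = 1/6
CG = −√(1/6) = -0.408248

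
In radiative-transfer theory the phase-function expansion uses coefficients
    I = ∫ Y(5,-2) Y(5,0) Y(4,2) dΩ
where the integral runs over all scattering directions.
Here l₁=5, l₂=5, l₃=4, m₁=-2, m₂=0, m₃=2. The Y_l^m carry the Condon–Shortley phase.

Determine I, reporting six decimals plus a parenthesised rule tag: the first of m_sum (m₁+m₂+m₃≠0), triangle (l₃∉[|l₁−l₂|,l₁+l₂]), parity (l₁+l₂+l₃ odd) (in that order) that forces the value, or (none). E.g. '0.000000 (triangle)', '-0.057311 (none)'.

-0.099440 (none)

m-sum 0 ✓  L=14 even ✓  0≤4≤10 ✓
Π(2lᵢ+1) = 11×11×9 = 1089
triangle coeff Δ(5,5,4) = 1/3153150
Σ_t [1,5]: t=1:−1/69120 t=2:+1/1728 t=3:−1/576 t=4:+1/1728 t=5:−1/69120 = -7/11520
(3j)²=2/143 [(5 5 4; 0 0 0)], sign=-1
Σ_t [3,5]: t=3:−1/3456 t=4:+1/1728 t=5:−1/11520 = 7/34560
(3j)²=7/858 [(5 5 4; -2 0 2)], sign=+1
⇒ 4πI² = 21/169
I = (-1)√(21/169/(4π)) = -0.09944006
No selection rule forces the value: the integral is nonzero (none).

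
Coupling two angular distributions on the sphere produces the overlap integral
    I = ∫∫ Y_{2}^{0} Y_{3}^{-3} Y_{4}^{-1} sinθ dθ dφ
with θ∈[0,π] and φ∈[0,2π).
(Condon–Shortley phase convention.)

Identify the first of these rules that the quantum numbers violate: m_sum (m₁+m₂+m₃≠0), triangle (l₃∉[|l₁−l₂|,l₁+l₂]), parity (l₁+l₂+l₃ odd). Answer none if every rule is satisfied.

m_sum

Σmᵢ = -4  ✗
l₃∈[|l₁−l₂|,l₁+l₂]=[1,5], have l₃=4
Σlᵢ = 9 ⇒ odd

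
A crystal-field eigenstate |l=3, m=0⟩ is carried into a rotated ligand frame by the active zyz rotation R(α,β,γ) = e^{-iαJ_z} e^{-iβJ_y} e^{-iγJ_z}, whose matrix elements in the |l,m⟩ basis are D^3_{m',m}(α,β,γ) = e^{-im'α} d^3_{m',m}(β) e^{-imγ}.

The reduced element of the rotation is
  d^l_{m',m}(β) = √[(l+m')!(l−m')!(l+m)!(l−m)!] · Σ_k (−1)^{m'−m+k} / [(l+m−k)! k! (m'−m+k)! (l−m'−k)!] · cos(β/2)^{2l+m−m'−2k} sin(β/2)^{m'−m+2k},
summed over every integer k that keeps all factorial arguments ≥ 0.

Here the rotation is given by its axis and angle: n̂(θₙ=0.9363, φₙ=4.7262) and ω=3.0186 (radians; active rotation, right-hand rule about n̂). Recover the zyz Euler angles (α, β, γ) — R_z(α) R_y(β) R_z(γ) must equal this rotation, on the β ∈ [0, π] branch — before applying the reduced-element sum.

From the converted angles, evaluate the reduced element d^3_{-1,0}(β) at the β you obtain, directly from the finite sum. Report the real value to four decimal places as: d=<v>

Axis–angle → zyz. n̂ = (sinθₙcosφₙ, sinθₙsinφₙ, cosθₙ) = (+0.011123, -0.805294, +0.592772), ω = 3.0186.
R = I cosω + sinω [n̂]ₓ + (1−cosω) n̂n̂ᵀ gives
  R = [-0.992199, -0.090569, -0.085659; +0.054877, +0.299651, -0.952469; +0.111932, -0.949740, -0.292343]
β = atan2(√(R₁₃²+R₂₃²), R₃₃) = 1.867472; α = atan2(R₂₃, R₁₃) mod 2π = 4.622697; γ = atan2(R₃₂, −R₃₁) mod 2π = 4.595075
d^3_{-1,0}(β=1.8675) via the finite sum:
With c≡cos(β/2)=0.594835 and s≡sin(β/2)=0.803848, N=[2·24·6·6]^{1/2}=41.569219
Admissible k: 1..3 (factorial args all ≥0)
  k=1: (−1)^0·41.5692/(12)·0.5948^5·0.8038^1 = +0.207370
  k=2: (−1)^1·41.5692/(4)·0.5948^3·0.8038^3 = -1.136116
  k=3: (−1)^2·41.5692/(12)·0.5948^1·0.8038^5 = +0.691603
d^3_{-1,0}(1.8675) = +0.207370 -1.136116 +0.691603 = -0.237143

d=-0.2371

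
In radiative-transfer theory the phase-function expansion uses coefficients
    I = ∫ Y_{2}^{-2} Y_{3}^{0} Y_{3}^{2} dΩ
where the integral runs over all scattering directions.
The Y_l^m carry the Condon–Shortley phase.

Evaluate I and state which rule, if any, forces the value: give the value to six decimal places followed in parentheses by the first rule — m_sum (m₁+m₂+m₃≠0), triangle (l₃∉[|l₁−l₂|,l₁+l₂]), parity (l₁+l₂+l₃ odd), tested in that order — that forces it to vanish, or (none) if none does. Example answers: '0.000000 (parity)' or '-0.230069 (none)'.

-0.188063 (none)

Checks pass: Σm=0; 8 even; l₃=3∈[1,5].
(2·2+1)(2·3+1)(2·3+1) = 245
Δ: 2! 2! 4! / 9! → 1/3780
sum: t=0:+1/24 t=1:−1/4 t=2:+1/24 = -1/6
3j²(2 3 3; 0 0 0) = Δ·Π!·Σ² = 4/105  (sign +1)
sum: t=2:+1/24 = 1/24
3j²(2 3 3; -2 0 2) = Δ·Π!·Σ² = 1/21  (sign -1)
combine: 4πI² = 245·4/105·1/21 = 4/9
take √, sign -1: I = -0.18806319
No selection rule forces the value: the integral is nonzero (none).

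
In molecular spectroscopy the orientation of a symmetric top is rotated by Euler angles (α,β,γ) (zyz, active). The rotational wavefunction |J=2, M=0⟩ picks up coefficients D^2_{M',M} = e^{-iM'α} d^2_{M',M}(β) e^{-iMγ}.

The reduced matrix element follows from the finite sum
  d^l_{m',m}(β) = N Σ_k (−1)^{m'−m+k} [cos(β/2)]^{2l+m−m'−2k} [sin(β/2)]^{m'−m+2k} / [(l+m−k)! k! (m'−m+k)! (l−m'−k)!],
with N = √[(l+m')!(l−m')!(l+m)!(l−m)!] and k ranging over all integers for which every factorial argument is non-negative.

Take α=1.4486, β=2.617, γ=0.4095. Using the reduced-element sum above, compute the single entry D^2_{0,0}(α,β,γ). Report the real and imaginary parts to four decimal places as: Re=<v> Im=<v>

Split into d^2_{0,0}(β=2.6170) × two z-phases.
Half-angle: c=0.259299, s=0.965797. N=√(2·2·2·2)=4.000000
The bounds max(0,m−m')=0 and min(l+m,l−m')=2 give 3 terms
  k=0: (−1)^0·4.0000/(4)·0.2593^4·0.9658^0 = +0.004521
  k=1: (−1)^1·4.0000/(1)·0.2593^2·0.9658^2 = -0.250861
  k=2: (−1)^2·4.0000/(4)·0.2593^0·0.9658^4 = +0.870049
d^2_{0,0}(2.6170) = +0.004521 -0.250861 +0.870049 = +0.623708
Phases: e^{-i·(0)·1.4486}=+1.000000+0.000000i, e^{-i·(0)·0.4095}=+1.000000+0.000000i ⇒ D=+0.623708+0.000000i

Re=0.6237 Im=0.0000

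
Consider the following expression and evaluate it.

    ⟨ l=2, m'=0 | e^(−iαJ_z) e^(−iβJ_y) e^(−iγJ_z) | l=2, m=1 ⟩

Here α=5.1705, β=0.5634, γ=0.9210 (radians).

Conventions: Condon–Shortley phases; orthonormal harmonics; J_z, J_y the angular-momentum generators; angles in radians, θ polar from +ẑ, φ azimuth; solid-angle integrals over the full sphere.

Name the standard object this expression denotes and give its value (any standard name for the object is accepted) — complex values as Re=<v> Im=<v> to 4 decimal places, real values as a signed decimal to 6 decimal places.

This is a Wigner D-matrix element — the rotation-matrix element ⟨l m'| R(α,β,γ) |l m⟩ in the angular-momentum basis.
First d^2_{0,1}(β=0.5634), then the phase factors e^{-i(0)α} and e^{-i(1)γ}:
With c≡cos(β/2)=0.960584 and s≡sin(β/2)=0.277989, N=[2·2·6·1]^{1/2}=4.898979
k: max(0,(1)−(0))=1 … min(2+(1),2−(0))=2
  k=1: (−1)^0·4.8990/(2)·0.9606^3·0.2780^1 = +0.603545
  k=2: (−1)^1·4.8990/(2)·0.9606^1·0.2780^3 = -0.050547
d^2_{0,1}(0.5634) = +0.603545 -0.050547 = +0.552998
Phases: e^{-i·(0)·5.1705}=+1.000000+0.000000i, e^{-i·(1)·0.9210}=+0.605024-0.796207i ⇒ D=+0.334577-0.440301i

Wigner D-matrix element, Re=0.3346 Im=-0.4403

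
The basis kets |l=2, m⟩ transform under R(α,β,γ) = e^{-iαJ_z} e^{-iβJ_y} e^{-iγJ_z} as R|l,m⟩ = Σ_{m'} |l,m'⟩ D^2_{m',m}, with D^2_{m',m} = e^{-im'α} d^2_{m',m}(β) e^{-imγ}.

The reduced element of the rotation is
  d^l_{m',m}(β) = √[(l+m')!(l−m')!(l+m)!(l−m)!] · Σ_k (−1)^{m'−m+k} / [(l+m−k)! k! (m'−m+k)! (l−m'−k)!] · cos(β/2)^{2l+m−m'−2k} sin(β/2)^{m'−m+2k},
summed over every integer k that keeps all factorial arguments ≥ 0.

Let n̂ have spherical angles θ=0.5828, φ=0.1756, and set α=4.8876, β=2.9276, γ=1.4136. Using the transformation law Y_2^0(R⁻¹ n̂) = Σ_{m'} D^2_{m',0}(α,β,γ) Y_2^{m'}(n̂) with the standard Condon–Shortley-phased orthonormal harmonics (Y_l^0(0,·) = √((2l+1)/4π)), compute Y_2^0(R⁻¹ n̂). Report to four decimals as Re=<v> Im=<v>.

Need the full column D^2_{m',0} for m'=−2..2 at α=4.8876, β=2.9276, γ=1.4136.
cos(β/2)=0.106792, sin(β/2)=0.994281
d^2_{-2,0}: single k=2 term ⇒ +0.027617;  D = -0.025939-0.009481i
d^2_{-1,0}: k∈[1..2] ⇒ +0.002966 -0.257124 = -0.254158;  D = -0.044304+0.250267i
d^2_{0,0}: k∈[0..2] ⇒ +0.000130 -0.045098 +0.977321 = +0.932353;  D = +0.932353+0.000000i
d^2_{1,0}: k∈[0..1] ⇒ -0.002966 +0.257124 = +0.254158;  D = +0.044304+0.250267i
d^2_{2,0}: single k=0 term ⇒ +0.027617;  D = -0.025939+0.009481i
Y_2^{m'}(θ=0.5828,φ=0.1756) and Σ D·Y over m':
  (-0.0259-0.0095i)·(+0.1099-0.0403i)  (-0.0443+0.2503i)·(+0.3495-0.0620i)  (+0.9324+0.0000i)·(+0.3442+0.0000i)  (+0.0443+0.2503i)·(-0.3495-0.0620i)  (-0.0259+0.0095i)·(+0.1099+0.0403i)
Y_2^0(R⁻¹ n̂) = +0.314511+0.000000i

Re=0.3145 Im=0.0000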